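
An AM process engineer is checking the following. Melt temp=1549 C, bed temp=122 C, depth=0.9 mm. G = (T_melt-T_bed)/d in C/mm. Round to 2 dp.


G = (1549-122)/0.9 = 1585.56 C/mm


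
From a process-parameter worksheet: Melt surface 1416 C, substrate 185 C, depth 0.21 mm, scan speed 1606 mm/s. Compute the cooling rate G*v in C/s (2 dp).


G = (1416-185)/0.21 = 5861.9047619 C/mm
CR = 5861.9047619 * 1606 = 9414219.05 C/s


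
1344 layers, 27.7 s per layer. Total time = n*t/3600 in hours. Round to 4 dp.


t = 1344 * 27.7 / 3600 = 10.3413 hrs


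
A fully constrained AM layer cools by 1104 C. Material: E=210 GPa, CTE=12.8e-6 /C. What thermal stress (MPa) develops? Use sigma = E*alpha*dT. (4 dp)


sigma = 210*1000 * 12.8e-6 * 1104 = 2967.552 MPa


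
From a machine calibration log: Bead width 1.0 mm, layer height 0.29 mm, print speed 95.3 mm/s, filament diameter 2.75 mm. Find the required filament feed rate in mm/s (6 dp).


Q = 1.0 * 0.29 * 95.3 = 27.637 mm^3/s
A_fil = pi*(2.75/2)^2 = 5.93957361 mm^2
v_feed = 27.637 / 5.93957361 = 4.653028 mm/s


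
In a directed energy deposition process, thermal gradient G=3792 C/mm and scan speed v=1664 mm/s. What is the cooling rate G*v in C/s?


CR = 3792 * 1664 = 6309888 C/s


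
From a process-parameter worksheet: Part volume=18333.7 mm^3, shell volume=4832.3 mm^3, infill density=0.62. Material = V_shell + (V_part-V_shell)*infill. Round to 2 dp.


V_infill = (18333.7 - 4832.3) * 0.62 = 8370.87
V_total = 4832.3 + 8370.87 = 13203.17 mm^3


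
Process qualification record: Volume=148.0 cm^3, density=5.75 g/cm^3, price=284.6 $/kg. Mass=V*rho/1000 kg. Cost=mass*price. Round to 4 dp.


Mass = 148.0*5.75/1000 = 0.851 kg
Cost = 0.851 * 284.6 = 242.1946 $


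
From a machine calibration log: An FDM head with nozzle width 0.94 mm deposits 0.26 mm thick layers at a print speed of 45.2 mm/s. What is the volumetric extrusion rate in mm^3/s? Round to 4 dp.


Rate = 0.94 * 0.26 * 45.2 = 11.0469 mm^3/s


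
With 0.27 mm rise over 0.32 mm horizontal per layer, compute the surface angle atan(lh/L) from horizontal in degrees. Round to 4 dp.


angle = atan(0.27/0.32) = 40.156 degrees


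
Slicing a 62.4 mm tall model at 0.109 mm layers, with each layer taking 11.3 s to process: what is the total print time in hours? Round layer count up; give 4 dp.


Layers = ceil(62.4/0.109) = 573
t = 573 * 11.3 / 3600 = 1.7986 hrs


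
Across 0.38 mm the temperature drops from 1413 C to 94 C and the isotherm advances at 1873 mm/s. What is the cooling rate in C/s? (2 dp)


G = (1413-94)/0.38 = 3471.05263158 C/mm
CR = 3471.05263158 * 1873 = 6501281.58 C/s


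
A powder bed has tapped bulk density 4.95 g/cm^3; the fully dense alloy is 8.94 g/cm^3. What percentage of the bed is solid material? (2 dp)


Packing = (4.95/8.94)*100 = 55.37 %


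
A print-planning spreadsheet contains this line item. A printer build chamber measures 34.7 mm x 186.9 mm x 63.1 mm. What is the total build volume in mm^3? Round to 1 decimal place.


V = 34.7 * 186.9 * 63.1 = 409230.6 mm^3


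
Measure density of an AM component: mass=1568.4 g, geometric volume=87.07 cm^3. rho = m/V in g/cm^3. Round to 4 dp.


rho = 1568.4 / 87.07 = 18.0131 g/cm^3


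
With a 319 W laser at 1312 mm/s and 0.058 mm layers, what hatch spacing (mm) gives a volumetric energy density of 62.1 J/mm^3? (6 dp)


h = 319 / (62.1*1312*0.058) = 0.067505 mm


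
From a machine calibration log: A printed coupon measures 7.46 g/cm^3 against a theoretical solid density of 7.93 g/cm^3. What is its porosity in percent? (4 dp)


Porosity = (1-7.46/7.93)*100 = 5.9269 %


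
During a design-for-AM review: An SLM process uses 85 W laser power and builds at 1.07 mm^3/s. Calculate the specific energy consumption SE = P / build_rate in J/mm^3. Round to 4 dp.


SE = 85 / 1.07 = 79.4393 J/mm^3


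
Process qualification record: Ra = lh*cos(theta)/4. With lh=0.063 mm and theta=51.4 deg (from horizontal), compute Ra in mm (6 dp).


Ra = 0.063 * cos(51.4) / 4 = 0.009826 mm


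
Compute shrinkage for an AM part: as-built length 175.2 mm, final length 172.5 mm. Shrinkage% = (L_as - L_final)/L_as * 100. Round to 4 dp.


Shrinkage = ((175.2-172.5)/175.2)*100 = 1.5411 %


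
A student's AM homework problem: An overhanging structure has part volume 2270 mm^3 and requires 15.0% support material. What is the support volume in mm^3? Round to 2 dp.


V_support = 2270 * 0.15 = 340.5 mm^3


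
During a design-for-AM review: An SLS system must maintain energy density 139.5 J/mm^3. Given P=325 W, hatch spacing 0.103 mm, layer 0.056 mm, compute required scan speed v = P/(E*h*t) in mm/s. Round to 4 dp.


v = 325 / (139.5*0.103*0.056) = 403.9093 mm/s


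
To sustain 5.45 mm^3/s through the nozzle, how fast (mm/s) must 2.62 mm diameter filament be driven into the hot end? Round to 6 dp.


A = pi*(2.62/2)^2 = 5.391287
v = 5.45 / 5.391287 = 1.01089 mm/s


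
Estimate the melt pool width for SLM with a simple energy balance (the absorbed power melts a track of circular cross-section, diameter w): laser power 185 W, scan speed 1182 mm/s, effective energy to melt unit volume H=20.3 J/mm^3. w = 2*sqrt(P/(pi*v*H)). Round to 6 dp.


w = 2*sqrt(185/(pi*1182*20.3)) = 0.09908 mm


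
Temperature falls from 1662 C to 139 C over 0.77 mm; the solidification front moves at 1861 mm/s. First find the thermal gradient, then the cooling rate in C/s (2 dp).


G = (1662-139)/0.77 = 1977.92207792 C/mm
CR = 1977.92207792 * 1861 = 3680912.99 C/s


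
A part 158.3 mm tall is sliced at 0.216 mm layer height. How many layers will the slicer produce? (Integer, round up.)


Layers = ceil(158.3/0.216) = 733


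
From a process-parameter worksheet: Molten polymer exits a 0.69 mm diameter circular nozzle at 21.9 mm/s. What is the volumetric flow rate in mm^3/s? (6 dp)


A = pi*(0.69/2)^2 = 0.37392807 mm^2
Q = 0.37392807 * 21.9 = 8.189025 mm^3/s


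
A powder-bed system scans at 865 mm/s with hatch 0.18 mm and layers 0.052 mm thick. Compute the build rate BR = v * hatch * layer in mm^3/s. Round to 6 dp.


Rate = 865 * 0.18 * 0.052 = 8.0964 mm^3/s


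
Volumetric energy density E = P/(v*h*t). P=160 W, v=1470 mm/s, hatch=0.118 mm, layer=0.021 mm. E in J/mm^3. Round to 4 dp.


E = 160 / (1470*0.118*0.021) = 43.9239 J/mm^3


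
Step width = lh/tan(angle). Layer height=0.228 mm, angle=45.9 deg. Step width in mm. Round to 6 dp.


step = 0.228 / tan(45.9) = 0.220947 mm


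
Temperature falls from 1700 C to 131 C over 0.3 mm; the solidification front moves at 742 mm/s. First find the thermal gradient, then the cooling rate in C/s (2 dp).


G = (1700-131)/0.3 = 5230.0 C/mm
CR = 5230.0 * 742 = 3880660.0 C/s


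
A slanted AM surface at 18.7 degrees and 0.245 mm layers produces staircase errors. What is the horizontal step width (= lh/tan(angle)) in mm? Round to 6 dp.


step = 0.245 / tan(18.7) = 0.723821 mm


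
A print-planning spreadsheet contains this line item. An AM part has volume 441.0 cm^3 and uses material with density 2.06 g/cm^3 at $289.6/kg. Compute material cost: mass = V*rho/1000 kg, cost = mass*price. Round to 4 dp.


Mass = 441.0*2.06/1000 = 0.90846 kg
Cost = 0.90846 * 289.6 = 263.09 $


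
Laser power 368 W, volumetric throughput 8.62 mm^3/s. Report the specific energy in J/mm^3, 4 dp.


SE = 368 / 8.62 = 42.6914 J/mm^3


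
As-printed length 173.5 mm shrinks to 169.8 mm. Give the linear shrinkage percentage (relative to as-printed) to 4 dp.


Shrinkage = ((173.5-169.8)/173.5)*100 = 2.1326 %


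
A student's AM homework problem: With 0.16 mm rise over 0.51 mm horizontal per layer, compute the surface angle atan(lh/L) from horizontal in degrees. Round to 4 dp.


angle = atan(0.16/0.51) = 17.418 degrees


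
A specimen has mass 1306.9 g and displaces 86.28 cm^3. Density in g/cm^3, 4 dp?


rho = 1306.9 / 86.28 = 15.1472 g/cm^3


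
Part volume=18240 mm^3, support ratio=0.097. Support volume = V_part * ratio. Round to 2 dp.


V_support = 18240 * 0.097 = 1769.28 mm^3


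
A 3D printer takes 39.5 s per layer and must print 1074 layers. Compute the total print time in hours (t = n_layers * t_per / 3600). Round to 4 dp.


t = 1074 * 39.5 / 3600 = 11.7842 hrs


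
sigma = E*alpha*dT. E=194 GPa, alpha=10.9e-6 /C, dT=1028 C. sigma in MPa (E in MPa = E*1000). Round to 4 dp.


sigma = 194*1000 * 10.9e-6 * 1028 = 2173.8088 MPa


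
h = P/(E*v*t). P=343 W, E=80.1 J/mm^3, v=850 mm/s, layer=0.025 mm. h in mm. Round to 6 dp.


h = 343 / (80.1*850*0.025) = 0.201513 mm


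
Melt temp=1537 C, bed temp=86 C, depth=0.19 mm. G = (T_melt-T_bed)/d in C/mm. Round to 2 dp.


G = (1537-86)/0.19 = 7636.84 C/mm


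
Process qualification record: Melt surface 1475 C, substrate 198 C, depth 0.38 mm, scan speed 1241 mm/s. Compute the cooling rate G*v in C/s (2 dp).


G = (1475-198)/0.38 = 3360.52631579 C/mm
CR = 3360.52631579 * 1241 = 4170413.16 C/s


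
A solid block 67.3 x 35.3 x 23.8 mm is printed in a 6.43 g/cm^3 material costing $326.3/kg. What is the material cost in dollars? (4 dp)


V = 67.3 * 35.3 * 23.8 = 56541.422 mm^3 = 56.541422 cm^3
Mass = 56.541422 * 6.43 / 1000 = 0.36356134 kg
Cost = 0.36356134 * 326.3 = 118.6301 $


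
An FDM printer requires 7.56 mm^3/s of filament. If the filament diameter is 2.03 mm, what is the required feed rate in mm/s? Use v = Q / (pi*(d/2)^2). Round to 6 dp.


A = pi*(2.03/2)^2 = 3.236547
v = 7.56 / 3.236547 = 2.335823 mm/s


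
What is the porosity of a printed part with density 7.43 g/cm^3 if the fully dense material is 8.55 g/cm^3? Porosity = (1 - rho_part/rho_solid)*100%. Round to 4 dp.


Porosity = (1-7.43/8.55)*100 = 13.0994 %


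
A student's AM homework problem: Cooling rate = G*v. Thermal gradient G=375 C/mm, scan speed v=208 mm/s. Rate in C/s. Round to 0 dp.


CR = 375 * 208 = 78000 C/s


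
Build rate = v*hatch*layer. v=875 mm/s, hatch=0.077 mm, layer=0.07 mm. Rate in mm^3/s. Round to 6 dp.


Rate = 875 * 0.077 * 0.07 = 4.71625 mm^3/s


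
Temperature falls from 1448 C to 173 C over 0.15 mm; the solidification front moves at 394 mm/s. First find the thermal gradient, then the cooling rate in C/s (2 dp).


G = (1448-173)/0.15 = 8500.0 C/mm
CR = 8500.0 * 394 = 3349000.0 C/s


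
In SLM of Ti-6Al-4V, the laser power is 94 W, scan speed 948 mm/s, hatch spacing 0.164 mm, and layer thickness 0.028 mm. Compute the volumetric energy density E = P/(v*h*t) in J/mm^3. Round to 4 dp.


E = 94 / (948*0.164*0.028) = 21.5932 J/mm^3


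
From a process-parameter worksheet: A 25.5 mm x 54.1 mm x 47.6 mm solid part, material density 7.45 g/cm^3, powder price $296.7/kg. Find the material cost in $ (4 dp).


V = 25.5 * 54.1 * 47.6 = 65666.58 mm^3 = 65.66658 cm^3
Mass = 65.66658 * 7.45 / 1000 = 0.48921602 kg
Cost = 0.48921602 * 296.7 = 145.1504 $


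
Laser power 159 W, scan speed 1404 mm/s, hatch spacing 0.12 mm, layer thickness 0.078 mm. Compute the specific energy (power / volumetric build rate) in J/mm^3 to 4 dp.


Build rate = 1404 * 0.12 * 0.078 = 13.14144 mm^3/s
SE = 159 / 13.14144 = 12.0991 J/mm^3


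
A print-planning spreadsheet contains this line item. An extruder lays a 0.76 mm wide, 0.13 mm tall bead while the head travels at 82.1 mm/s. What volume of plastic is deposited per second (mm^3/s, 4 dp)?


Rate = 0.76 * 0.13 * 82.1 = 8.1115 mm^3/s


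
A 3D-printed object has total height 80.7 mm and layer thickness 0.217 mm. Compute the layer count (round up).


Layers = ceil(80.7/0.217) = 372


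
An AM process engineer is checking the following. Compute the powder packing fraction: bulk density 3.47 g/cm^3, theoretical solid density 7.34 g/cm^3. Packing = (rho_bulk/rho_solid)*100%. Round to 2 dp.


Packing = (3.47/7.34)*100 = 47.28 %


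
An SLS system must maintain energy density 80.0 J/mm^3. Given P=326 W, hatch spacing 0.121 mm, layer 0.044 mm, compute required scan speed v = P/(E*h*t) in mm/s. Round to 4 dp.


v = 326 / (80.0*0.121*0.044) = 765.402 mm/s


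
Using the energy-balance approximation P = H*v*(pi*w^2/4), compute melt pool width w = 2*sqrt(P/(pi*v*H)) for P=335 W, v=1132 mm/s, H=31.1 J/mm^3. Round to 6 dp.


w = 2*sqrt(335/(pi*1132*31.1)) = 0.110071 mm


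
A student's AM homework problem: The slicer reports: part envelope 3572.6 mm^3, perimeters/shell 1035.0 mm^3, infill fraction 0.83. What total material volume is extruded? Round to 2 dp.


V_infill = (3572.6 - 1035.0) * 0.83 = 2106.21
V_total = 1035.0 + 2106.21 = 3141.21 mm^3


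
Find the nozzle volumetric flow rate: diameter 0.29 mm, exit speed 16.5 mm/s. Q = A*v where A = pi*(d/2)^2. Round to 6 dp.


A = pi*(0.29/2)^2 = 0.06605199 mm^2
Q = 0.06605199 * 16.5 = 1.089858 mm^3/s


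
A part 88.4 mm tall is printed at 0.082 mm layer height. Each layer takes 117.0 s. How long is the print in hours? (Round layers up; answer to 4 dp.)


Layers = ceil(88.4/0.082) = 1079
t = 1079 * 117.0 / 3600 = 35.0675 hrs


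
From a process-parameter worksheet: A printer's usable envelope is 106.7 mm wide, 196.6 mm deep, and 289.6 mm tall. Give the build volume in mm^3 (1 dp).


V = 106.7 * 196.6 * 289.6 = 6075002.9 mm^3


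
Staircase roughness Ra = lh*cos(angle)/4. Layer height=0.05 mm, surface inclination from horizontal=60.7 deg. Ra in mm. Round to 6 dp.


Ra = 0.05 * cos(60.7) / 4 = 0.006117 mm


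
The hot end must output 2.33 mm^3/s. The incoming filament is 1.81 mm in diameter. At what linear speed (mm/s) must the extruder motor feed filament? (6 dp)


A = pi*(1.81/2)^2 = 2.573043
v = 2.33 / 2.573043 = 0.905543 mm/s


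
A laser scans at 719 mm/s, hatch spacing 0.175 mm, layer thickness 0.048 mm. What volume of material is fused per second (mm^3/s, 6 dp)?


Rate = 719 * 0.175 * 0.048 = 6.0396 mm^3/s


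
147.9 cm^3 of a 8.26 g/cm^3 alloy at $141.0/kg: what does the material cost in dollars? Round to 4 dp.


Mass = 147.9*8.26/1000 = 1.221654 kg
Cost = 1.221654 * 141.0 = 172.2532 $


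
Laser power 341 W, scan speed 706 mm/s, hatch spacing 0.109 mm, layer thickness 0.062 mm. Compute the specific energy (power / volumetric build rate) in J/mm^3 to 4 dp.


Build rate = 706 * 0.109 * 0.062 = 4.771148 mm^3/s
SE = 341 / 4.771148 = 71.4713 J/mm^3


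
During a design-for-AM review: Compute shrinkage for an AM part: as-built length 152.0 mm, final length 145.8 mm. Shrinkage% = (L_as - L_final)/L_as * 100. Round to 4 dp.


Shrinkage = ((152.0-145.8)/152.0)*100 = 4.0789 %


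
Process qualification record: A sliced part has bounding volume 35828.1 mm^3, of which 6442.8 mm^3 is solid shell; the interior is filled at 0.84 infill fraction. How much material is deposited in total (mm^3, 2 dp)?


V_infill = (35828.1 - 6442.8) * 0.84 = 24683.65
V_total = 6442.8 + 24683.65 = 31126.45 mm^3


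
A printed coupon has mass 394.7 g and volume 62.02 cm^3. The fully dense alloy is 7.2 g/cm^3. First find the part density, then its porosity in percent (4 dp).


rho_part = 394.7 / 62.02 = 6.3640761 g/cm^3
Porosity = (1 - 6.3640761/7.2)*100 = 11.6101 %


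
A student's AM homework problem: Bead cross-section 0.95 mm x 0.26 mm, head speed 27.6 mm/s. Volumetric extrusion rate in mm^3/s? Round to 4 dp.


Rate = 0.95 * 0.26 * 27.6 = 6.8172 mm^3/s


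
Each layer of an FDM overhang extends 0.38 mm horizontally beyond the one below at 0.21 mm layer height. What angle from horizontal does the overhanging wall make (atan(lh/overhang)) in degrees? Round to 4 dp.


angle = atan(0.21/0.38) = 28.9264 degrees


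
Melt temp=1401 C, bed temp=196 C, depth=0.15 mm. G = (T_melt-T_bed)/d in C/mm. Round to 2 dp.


G = (1401-196)/0.15 = 8033.33 C/mm


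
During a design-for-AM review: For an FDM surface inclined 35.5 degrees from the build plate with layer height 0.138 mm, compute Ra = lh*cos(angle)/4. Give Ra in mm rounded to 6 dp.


Ra = 0.138 * cos(35.5) / 4 = 0.028087 mm


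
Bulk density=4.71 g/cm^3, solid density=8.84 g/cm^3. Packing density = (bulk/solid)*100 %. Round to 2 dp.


Packing = (4.71/8.84)*100 = 53.28 %


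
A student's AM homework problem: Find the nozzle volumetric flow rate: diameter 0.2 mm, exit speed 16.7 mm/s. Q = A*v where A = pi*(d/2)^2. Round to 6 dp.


A = pi*(0.2/2)^2 = 0.03141593 mm^2
Q = 0.03141593 * 16.7 = 0.524646 mm^3/s


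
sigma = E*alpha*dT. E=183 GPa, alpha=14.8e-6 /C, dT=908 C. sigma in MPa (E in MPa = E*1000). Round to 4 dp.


sigma = 183*1000 * 14.8e-6 * 908 = 2459.2272 MPa


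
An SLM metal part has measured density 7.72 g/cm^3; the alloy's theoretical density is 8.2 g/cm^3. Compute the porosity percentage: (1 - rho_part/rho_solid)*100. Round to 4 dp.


Porosity = (1-7.72/8.2)*100 = 5.8537 %


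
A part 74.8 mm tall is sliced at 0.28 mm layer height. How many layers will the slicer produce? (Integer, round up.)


Layers = ceil(74.8/0.28) = 268


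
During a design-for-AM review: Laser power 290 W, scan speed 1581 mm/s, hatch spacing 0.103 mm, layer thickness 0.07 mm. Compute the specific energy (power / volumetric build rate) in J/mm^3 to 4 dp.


Build rate = 1581 * 0.103 * 0.07 = 11.39901 mm^3/s
SE = 290 / 11.39901 = 25.4408 J/mm^3


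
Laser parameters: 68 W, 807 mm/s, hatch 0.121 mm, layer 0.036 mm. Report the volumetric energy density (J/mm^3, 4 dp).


E = 68 / (807*0.121*0.036) = 19.3441 J/mm^3


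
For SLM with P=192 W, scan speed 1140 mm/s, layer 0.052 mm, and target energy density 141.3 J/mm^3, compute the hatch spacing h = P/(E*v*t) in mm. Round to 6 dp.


h = 192 / (141.3*1140*0.052) = 0.022922 mm


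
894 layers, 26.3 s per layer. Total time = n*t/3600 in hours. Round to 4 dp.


t = 894 * 26.3 / 3600 = 6.5312 hrs


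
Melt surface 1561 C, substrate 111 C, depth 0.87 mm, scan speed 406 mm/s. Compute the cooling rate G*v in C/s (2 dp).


G = (1561-111)/0.87 = 1666.66666667 C/mm
CR = 1666.66666667 * 406 = 676666.67 C/s


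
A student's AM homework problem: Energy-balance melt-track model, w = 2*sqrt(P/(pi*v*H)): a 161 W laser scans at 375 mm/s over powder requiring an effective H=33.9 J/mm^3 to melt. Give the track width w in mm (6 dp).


w = 2*sqrt(161/(pi*375*33.9)) = 0.126985 mm


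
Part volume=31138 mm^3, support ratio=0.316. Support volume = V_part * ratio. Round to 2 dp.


V_support = 31138 * 0.316 = 9839.61 mm^3


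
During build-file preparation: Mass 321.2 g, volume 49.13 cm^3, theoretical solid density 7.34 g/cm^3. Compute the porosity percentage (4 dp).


rho_part = 321.2 / 49.13 = 6.53775697 g/cm^3
Porosity = (1 - 6.53775697/7.34)*100 = 10.9297 %


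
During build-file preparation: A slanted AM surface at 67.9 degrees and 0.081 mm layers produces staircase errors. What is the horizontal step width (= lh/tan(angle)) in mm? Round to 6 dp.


step = 0.081 / tan(67.9) = 0.032891 mm


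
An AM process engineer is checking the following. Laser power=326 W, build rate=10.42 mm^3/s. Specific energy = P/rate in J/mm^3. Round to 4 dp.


SE = 326 / 10.42 = 31.286 J/mm^3


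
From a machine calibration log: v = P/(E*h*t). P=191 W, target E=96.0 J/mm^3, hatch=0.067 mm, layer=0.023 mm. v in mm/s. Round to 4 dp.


v = 191 / (96.0*0.067*0.023) = 1291.0989 mm/s


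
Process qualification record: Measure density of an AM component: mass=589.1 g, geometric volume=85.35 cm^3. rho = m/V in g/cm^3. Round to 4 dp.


rho = 589.1 / 85.35 = 6.9022 g/cm^3


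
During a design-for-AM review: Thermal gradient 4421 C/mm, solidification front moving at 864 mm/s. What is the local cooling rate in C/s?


CR = 4421 * 864 = 3819744 C/s


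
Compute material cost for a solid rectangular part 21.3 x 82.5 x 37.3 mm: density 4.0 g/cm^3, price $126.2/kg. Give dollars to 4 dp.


V = 21.3 * 82.5 * 37.3 = 65545.425 mm^3 = 65.545425 cm^3
Mass = 65.545425 * 4.0 / 1000 = 0.2621817 kg
Cost = 0.2621817 * 126.2 = 33.0873 $


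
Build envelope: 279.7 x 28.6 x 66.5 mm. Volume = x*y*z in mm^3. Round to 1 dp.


V = 279.7 * 28.6 * 66.5 = 531961.4 mm^3


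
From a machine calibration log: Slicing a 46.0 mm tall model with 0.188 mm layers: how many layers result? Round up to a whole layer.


Layers = ceil(46.0/0.188) = 245


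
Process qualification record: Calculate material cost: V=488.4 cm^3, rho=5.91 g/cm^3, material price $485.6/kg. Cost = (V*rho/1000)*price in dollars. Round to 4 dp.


Mass = 488.4*5.91/1000 = 2.886444 kg
Cost = 2.886444 * 485.6 = 1401.6572 $


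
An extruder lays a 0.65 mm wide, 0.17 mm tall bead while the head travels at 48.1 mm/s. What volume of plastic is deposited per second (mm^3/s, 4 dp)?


Rate = 0.65 * 0.17 * 48.1 = 5.3151 mm^3/s


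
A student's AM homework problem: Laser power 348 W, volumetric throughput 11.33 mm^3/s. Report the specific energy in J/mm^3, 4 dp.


SE = 348 / 11.33 = 30.7149 J/mm^3


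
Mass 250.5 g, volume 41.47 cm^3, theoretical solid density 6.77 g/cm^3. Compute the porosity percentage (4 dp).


rho_part = 250.5 / 41.47 = 6.04051121 g/cm^3
Porosity = (1 - 6.04051121/6.77)*100 = 10.7753 %


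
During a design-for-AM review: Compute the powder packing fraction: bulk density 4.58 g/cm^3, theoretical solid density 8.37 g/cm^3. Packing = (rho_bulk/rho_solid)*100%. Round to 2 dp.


Packing = (4.58/8.37)*100 = 54.72 %


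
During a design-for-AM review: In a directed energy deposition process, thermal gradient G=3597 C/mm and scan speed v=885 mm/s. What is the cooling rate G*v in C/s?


CR = 3597 * 885 = 3183345 C/s


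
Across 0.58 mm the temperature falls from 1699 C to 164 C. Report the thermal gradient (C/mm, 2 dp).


G = (1699-164)/0.58 = 2646.55 C/mm


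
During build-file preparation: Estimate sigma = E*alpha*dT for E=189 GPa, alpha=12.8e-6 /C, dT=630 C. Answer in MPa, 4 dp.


sigma = 189*1000 * 12.8e-6 * 630 = 1524.096 MPa


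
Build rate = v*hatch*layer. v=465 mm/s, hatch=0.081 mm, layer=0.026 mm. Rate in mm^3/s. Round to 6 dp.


Rate = 465 * 0.081 * 0.026 = 0.97929 mm^3/s


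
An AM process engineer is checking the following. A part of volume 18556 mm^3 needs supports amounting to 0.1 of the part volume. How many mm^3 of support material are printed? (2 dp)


V_support = 18556 * 0.1 = 1855.6 mm^3


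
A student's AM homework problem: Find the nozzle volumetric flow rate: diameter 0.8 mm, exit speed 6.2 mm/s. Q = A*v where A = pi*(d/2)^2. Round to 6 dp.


A = pi*(0.8/2)^2 = 0.50265482 mm^2
Q = 0.50265482 * 6.2 = 3.11646 mm^3/s


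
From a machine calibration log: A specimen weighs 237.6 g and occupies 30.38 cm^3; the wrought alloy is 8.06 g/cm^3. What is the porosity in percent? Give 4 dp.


rho_part = 237.6 / 30.38 = 7.82093483 g/cm^3
Porosity = (1 - 7.82093483/8.06)*100 = 2.9661 %


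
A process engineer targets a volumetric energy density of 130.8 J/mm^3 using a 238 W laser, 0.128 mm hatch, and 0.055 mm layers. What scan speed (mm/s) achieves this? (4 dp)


v = 238 / (130.8*0.128*0.055) = 258.4619 mm/s


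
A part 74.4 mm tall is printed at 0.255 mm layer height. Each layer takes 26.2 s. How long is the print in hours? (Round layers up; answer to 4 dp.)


Layers = ceil(74.4/0.255) = 292
t = 292 * 26.2 / 3600 = 2.1251 hrs


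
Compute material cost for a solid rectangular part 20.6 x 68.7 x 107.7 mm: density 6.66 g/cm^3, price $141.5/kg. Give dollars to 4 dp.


V = 20.6 * 68.7 * 107.7 = 152419.194 mm^3 = 152.419194 cm^3
Mass = 152.419194 * 6.66 / 1000 = 1.01511183 kg
Cost = 1.01511183 * 141.5 = 143.6383 $


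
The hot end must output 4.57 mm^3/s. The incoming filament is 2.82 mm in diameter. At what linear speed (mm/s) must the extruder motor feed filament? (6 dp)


A = pi*(2.82/2)^2 = 6.2458
v = 4.57 / 6.2458 = 0.731692 mm/s


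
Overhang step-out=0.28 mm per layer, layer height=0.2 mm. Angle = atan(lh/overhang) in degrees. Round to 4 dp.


angle = atan(0.2/0.28) = 35.5377 degrees


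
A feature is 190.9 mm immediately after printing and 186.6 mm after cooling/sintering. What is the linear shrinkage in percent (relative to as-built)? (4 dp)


Shrinkage = ((190.9-186.6)/190.9)*100 = 2.2525 %


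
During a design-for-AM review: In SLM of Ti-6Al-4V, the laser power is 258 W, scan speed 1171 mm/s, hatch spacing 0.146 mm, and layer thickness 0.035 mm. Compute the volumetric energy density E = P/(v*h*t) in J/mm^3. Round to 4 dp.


E = 258 / (1171*0.146*0.035) = 43.1163 J/mm^3


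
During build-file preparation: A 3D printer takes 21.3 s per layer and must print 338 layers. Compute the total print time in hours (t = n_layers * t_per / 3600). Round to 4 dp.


t = 338 * 21.3 / 3600 = 1.9998 hrs


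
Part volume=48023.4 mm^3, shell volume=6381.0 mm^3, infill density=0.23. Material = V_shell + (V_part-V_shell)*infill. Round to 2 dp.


V_infill = (48023.4 - 6381.0) * 0.23 = 9577.75
V_total = 6381.0 + 9577.75 = 15958.75 mm^3


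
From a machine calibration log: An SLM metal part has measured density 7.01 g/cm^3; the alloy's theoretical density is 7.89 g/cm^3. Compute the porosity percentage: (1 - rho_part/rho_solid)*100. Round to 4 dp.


Porosity = (1-7.01/7.89)*100 = 11.1534 %


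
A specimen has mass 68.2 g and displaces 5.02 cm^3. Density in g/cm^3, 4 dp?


rho = 68.2 / 5.02 = 13.5857 g/cm^3


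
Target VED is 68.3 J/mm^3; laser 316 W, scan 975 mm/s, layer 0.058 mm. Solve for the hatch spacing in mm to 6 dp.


h = 316 / (68.3*975*0.058) = 0.081815 mm


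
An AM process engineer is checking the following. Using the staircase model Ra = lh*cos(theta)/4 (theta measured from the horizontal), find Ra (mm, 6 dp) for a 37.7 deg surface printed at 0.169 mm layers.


Ra = 0.169 * cos(37.7) / 4 = 0.033429 mm


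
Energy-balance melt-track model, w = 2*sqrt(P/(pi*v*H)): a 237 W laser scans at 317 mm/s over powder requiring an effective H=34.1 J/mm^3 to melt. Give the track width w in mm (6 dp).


w = 2*sqrt(237/(pi*317*34.1)) = 0.167079 mm


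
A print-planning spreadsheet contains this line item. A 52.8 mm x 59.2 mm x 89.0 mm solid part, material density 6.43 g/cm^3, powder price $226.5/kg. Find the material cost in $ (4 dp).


V = 52.8 * 59.2 * 89.0 = 278192.64 mm^3 = 278.19264 cm^3
Mass = 278.19264 * 6.43 / 1000 = 1.78877868 kg
Cost = 1.78877868 * 226.5 = 405.1584 $


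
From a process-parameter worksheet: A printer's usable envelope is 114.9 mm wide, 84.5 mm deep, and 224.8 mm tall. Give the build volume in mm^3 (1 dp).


V = 114.9 * 84.5 * 224.8 = 2182594.4 mm^3


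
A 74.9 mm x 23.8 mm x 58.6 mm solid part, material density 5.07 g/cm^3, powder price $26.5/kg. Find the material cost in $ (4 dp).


V = 74.9 * 23.8 * 58.6 = 104461.532 mm^3 = 104.461532 cm^3
Mass = 104.461532 * 5.07 / 1000 = 0.52961997 kg
Cost = 0.52961997 * 26.5 = 14.0349 $


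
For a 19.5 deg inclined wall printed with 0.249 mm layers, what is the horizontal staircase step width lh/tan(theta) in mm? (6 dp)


step = 0.249 / tan(19.5) = 0.703154 mm


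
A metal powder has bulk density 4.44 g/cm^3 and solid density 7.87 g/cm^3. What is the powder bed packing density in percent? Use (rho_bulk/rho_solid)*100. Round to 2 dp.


Packing = (4.44/7.87)*100 = 56.42 %


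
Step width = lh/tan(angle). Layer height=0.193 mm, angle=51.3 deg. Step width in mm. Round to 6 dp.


step = 0.193 / tan(51.3) = 0.154622 mm


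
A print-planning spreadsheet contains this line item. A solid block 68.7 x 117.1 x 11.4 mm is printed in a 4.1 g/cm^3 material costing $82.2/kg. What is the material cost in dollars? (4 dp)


V = 68.7 * 117.1 * 11.4 = 91710.378 mm^3 = 91.710378 cm^3
Mass = 91.710378 * 4.1 / 1000 = 0.37601255 kg
Cost = 0.37601255 * 82.2 = 30.9082 $


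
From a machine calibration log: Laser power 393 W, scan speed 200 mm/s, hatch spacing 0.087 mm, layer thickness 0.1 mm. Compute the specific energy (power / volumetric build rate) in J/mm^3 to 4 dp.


Build rate = 200 * 0.087 * 0.1 = 1.74 mm^3/s
SE = 393 / 1.74 = 225.8621 J/mm^3


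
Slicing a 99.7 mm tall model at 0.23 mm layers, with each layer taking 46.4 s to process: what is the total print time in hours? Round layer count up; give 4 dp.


Layers = ceil(99.7/0.23) = 434
t = 434 * 46.4 / 3600 = 5.5938 hrs


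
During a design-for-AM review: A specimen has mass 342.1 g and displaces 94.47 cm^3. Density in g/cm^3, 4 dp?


rho = 342.1 / 94.47 = 3.6213 g/cm^3


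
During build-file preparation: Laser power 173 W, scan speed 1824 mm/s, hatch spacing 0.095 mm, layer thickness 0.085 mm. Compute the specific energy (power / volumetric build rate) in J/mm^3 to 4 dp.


Build rate = 1824 * 0.095 * 0.085 = 14.7288 mm^3/s
SE = 173 / 14.7288 = 11.7457 J/mm^3


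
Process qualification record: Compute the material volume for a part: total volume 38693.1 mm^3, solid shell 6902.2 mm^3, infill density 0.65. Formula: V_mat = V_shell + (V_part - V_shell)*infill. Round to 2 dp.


V_infill = (38693.1 - 6902.2) * 0.65 = 20664.09
V_total = 6902.2 + 20664.09 = 27566.29 mm^3


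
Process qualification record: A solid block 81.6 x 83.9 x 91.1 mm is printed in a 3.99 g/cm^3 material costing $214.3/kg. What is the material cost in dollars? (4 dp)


V = 81.6 * 83.9 * 91.1 = 623692.464 mm^3 = 623.692464 cm^3
Mass = 623.692464 * 3.99 / 1000 = 2.48853293 kg
Cost = 2.48853293 * 214.3 = 533.2926 $


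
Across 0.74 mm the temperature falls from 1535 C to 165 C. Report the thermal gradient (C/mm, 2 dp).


G = (1535-165)/0.74 = 1851.35 C/mm


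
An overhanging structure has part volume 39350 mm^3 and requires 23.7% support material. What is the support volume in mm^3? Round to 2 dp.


V_support = 39350 * 0.237 = 9325.95 mm^3


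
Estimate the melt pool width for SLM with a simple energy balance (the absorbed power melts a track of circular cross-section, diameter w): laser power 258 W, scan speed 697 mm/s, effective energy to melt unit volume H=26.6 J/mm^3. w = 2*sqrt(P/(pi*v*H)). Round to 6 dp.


w = 2*sqrt(258/(pi*697*26.6)) = 0.133109 mm


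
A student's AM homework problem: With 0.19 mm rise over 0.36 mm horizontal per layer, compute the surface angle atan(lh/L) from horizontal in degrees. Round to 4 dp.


angle = atan(0.19/0.36) = 27.8241 degrees


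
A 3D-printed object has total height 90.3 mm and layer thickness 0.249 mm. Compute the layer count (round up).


Layers = ceil(90.3/0.249) = 363


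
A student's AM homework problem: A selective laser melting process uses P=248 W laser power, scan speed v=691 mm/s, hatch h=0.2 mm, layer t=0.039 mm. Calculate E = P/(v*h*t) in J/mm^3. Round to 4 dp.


E = 248 / (691*0.2*0.039) = 46.0128 J/mm^3


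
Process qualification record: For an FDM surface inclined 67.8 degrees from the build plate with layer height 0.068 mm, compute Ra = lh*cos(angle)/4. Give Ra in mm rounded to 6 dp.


Ra = 0.068 * cos(67.8) / 4 = 0.006423 mm


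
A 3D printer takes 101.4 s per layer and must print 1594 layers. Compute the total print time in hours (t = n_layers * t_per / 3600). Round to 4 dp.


t = 1594 * 101.4 / 3600 = 44.8977 hrs


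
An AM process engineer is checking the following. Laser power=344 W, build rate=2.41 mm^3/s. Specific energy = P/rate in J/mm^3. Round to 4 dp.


SE = 344 / 2.41 = 142.7386 J/mm^3


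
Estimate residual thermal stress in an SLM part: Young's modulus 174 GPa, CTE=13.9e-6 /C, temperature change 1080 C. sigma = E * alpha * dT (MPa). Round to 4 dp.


sigma = 174*1000 * 13.9e-6 * 1080 = 2612.088 MPa


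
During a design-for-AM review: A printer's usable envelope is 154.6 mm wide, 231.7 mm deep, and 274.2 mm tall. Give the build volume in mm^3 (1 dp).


V = 154.6 * 231.7 * 274.2 = 9822068.8 mm^3


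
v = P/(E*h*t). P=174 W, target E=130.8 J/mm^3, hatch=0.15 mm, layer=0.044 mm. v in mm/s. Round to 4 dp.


v = 174 / (130.8*0.15*0.044) = 201.5569 mm/s


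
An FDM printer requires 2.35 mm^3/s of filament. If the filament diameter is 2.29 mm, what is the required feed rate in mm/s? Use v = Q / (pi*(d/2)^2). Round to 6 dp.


A = pi*(2.29/2)^2 = 4.118707
v = 2.35 / 4.118707 = 0.570567 mm/s


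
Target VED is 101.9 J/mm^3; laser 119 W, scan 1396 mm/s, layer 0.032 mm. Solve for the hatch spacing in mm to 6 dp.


h = 119 / (101.9*1396*0.032) = 0.026142 mm


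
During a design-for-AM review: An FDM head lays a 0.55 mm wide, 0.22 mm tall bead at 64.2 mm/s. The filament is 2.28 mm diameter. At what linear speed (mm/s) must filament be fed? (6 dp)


Q = 0.55 * 0.22 * 64.2 = 7.7682 mm^3/s
A_fil = pi*(2.28/2)^2 = 4.08281381 mm^2
v_feed = 7.7682 / 4.08281381 = 1.902658 mm/s


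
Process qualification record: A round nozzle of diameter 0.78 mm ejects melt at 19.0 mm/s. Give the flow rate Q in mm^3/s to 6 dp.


A = pi*(0.78/2)^2 = 0.47783624 mm^2
Q = 0.47783624 * 19.0 = 9.078889 mm^3/s


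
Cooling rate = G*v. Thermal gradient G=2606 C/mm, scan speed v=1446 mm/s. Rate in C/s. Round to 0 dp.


CR = 2606 * 1446 = 3768276 C/s


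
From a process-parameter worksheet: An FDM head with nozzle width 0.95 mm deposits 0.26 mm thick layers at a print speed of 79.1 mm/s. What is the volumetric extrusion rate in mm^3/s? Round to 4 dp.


Rate = 0.95 * 0.26 * 79.1 = 19.5377 mm^3/s


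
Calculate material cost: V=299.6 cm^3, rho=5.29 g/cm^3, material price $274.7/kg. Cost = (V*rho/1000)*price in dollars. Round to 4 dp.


Mass = 299.6*5.29/1000 = 1.584884 kg
Cost = 1.584884 * 274.7 = 435.3676 $


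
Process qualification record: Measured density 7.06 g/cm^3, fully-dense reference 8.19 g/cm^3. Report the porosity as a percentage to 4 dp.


Porosity = (1-7.06/8.19)*100 = 13.7973 %


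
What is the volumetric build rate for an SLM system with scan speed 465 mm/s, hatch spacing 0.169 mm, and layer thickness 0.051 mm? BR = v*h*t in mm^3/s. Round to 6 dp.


Rate = 465 * 0.169 * 0.051 = 4.007835 mm^3/s


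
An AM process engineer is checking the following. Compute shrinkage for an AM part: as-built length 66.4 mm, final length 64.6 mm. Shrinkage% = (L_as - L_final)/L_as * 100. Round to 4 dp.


Shrinkage = ((66.4-64.6)/66.4)*100 = 2.7108 %


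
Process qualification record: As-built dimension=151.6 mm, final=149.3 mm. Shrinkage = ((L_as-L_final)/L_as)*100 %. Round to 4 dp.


Shrinkage = ((151.6-149.3)/151.6)*100 = 1.5172 %


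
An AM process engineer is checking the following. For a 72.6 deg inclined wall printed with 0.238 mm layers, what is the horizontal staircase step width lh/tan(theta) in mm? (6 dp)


step = 0.238 / tan(72.6) = 0.074585 mm


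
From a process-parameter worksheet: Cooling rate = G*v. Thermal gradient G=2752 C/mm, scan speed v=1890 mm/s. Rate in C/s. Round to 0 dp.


CR = 2752 * 1890 = 5201280 C/s


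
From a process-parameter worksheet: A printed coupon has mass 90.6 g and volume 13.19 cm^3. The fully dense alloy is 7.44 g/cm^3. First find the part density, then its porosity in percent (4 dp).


rho_part = 90.6 / 13.19 = 6.86884003 g/cm^3
Porosity = (1 - 6.86884003/7.44)*100 = 7.6769 %


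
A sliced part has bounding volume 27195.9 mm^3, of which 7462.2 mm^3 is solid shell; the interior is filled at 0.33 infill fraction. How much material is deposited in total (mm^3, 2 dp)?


V_infill = (27195.9 - 7462.2) * 0.33 = 6512.12
V_total = 7462.2 + 6512.12 = 13974.32 mm^3


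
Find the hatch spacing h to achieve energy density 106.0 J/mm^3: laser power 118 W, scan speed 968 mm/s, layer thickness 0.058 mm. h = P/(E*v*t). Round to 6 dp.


h = 118 / (106.0*968*0.058) = 0.019828 mm


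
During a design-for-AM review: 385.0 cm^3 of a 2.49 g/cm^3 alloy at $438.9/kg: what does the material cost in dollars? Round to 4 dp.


Mass = 385.0*2.49/1000 = 0.95865 kg
Cost = 0.95865 * 438.9 = 420.7515 $


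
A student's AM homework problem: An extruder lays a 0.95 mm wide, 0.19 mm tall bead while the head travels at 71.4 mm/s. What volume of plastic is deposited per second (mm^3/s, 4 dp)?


Rate = 0.95 * 0.19 * 71.4 = 12.8877 mm^3/s


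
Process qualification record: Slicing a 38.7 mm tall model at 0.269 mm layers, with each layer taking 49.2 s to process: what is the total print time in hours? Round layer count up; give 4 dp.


Layers = ceil(38.7/0.269) = 144
t = 144 * 49.2 / 3600 = 1.968 hrs


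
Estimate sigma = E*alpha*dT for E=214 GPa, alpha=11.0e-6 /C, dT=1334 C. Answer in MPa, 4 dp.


sigma = 214*1000 * 11.0e-6 * 1334 = 3140.236 MPa


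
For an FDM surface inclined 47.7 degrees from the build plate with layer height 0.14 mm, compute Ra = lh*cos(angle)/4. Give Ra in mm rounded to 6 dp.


Ra = 0.14 * cos(47.7) / 4 = 0.023555 mm


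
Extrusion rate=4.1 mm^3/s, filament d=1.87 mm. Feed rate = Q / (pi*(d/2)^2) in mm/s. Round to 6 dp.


A = pi*(1.87/2)^2 = 2.746459
v = 4.1 / 2.746459 = 1.492831 mm/s


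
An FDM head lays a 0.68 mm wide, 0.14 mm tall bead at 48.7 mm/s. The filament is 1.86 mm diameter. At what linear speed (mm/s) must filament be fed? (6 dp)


Q = 0.68 * 0.14 * 48.7 = 4.63624 mm^3/s
A_fil = pi*(1.86/2)^2 = 2.71716349 mm^2
v_feed = 4.63624 / 2.71716349 = 1.706279 mm/s


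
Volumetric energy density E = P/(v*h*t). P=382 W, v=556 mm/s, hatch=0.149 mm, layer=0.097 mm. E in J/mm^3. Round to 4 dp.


E = 382 / (556*0.149*0.097) = 47.5369 J/mm^3


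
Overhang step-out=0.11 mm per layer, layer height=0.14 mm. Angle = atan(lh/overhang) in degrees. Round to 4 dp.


angle = atan(0.14/0.11) = 51.8428 degrees


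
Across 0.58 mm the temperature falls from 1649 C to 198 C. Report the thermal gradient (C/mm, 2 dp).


G = (1649-198)/0.58 = 2501.72 C/mm


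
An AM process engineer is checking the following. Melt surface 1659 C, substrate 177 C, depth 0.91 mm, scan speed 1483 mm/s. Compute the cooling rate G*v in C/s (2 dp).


G = (1659-177)/0.91 = 1628.57142857 C/mm
CR = 1628.57142857 * 1483 = 2415171.43 C/s


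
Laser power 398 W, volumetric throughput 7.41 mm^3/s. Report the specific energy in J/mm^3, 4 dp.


SE = 398 / 7.41 = 53.7112 J/mm^3


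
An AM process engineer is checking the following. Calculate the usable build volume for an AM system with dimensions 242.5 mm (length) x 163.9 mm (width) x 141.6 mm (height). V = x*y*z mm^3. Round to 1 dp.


V = 242.5 * 163.9 * 141.6 = 5627998.2 mm^3


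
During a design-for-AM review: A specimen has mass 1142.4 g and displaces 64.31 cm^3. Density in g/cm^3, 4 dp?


rho = 1142.4 / 64.31 = 17.764 g/cm^3


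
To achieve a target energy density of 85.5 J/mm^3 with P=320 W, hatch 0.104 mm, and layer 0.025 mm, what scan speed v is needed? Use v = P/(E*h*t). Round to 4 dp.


v = 320 / (85.5*0.104*0.025) = 1439.4962 mm/s


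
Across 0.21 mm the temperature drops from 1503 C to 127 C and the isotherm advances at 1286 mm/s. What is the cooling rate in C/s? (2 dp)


G = (1503-127)/0.21 = 6552.38095238 C/mm
CR = 6552.38095238 * 1286 = 8426361.9 C/s


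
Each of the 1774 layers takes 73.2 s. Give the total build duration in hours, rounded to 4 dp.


t = 1774 * 73.2 / 3600 = 36.0713 hrs


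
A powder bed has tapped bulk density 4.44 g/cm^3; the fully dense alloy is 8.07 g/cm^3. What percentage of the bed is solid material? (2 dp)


Packing = (4.44/8.07)*100 = 55.02 %


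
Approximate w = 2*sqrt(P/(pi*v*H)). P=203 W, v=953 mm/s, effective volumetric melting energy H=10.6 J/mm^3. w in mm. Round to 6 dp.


w = 2*sqrt(203/(pi*953*10.6)) = 0.159957 mm


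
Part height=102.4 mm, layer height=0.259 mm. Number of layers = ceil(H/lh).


Layers = ceil(102.4/0.259) = 396


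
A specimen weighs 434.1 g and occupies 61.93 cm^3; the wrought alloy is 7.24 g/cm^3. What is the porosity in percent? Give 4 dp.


rho_part = 434.1 / 61.93 = 7.00952689 g/cm^3
Porosity = (1 - 7.00952689/7.24)*100 = 3.1833 %
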